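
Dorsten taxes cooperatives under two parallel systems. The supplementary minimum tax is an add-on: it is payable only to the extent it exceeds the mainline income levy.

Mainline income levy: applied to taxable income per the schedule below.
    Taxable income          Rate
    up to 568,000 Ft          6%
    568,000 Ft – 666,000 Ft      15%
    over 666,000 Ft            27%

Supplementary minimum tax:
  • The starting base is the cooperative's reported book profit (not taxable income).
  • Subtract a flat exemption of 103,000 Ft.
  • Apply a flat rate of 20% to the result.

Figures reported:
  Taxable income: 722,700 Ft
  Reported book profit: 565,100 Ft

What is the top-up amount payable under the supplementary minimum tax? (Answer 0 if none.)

Supplementary minimum tax:
  Base (reported book profit): 565,100 Ft
  Less exemption 103,000 Ft → base 462,100 Ft
  462,100 Ft × 20% = 92,420 Ft

Mainline income levy:
  568,000 Ft × 6% = 34,080 Ft
  98,000 Ft × 15% = 14,700 Ft
  56,700 Ft × 27% = 15,309 Ft
  → 64,089 Ft

Excess of supplementary minimum tax over mainline income levy: 92,420 Ft − 64,089 Ft = 28,331 Ft.

28,331 Ft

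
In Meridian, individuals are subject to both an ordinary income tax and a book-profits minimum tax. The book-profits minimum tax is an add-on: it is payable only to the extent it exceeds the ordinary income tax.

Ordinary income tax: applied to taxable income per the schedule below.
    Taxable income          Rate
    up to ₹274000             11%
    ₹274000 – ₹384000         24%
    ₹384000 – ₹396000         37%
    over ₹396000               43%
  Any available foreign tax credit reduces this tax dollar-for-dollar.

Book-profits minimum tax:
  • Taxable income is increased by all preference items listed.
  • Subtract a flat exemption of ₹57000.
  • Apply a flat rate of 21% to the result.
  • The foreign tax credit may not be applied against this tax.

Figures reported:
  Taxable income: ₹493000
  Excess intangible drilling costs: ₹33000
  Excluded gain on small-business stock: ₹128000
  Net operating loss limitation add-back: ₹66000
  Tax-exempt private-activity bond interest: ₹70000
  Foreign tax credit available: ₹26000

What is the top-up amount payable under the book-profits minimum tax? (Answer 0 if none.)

₹77240

Ordinary income tax:
  ₹274000 × 11% = ₹30140
  ₹110000 × 24% = ₹26400
  ₹12000 × 37% = ₹4440
  ₹97000 × 43% = ₹41710
  → ₹102690
  Less foreign tax credit ₹26000 → ₹76690

Book-profits minimum tax:
  Adjusted income: ₹493000 + ₹33000 + ₹128000 + ₹66000 + ₹70000 = ₹790000
  Less exemption ₹57000 → base ₹733000
  ₹733000 × 21% = ₹153930

Excess of book-profits minimum tax over ordinary income tax: ₹153930 − ₹76690 = ₹77240.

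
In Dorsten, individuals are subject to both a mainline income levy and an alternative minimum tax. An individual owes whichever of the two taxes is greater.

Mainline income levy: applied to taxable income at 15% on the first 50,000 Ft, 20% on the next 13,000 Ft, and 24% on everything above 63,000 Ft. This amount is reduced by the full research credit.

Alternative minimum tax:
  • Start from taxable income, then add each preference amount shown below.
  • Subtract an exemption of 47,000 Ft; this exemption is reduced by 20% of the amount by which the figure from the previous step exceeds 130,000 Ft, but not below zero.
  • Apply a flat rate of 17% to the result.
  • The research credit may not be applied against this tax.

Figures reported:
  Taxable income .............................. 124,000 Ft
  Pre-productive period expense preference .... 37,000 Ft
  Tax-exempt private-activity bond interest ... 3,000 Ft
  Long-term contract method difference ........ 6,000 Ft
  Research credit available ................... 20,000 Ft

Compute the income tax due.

22,270 Ft

Mainline income levy:
  50,000 Ft × 15% = 7,500 Ft
  13,000 Ft × 20% = 2,600 Ft
  61,000 Ft × 24% = 14,640 Ft
  → 24,740 Ft
  Less research credit 20,000 Ft → 4,740 Ft

Alternative minimum tax:
  Adjusted income: 124,000 Ft + 37,000 Ft + 3,000 Ft + 6,000 Ft = 170,000 Ft
  Exemption: 47,000 Ft − 20% × (170,000 Ft − 130,000 Ft) = 47,000 Ft − 8,000 Ft = 39,000 Ft
  Base: 170,000 Ft − 39,000 Ft = 131,000 Ft
  131,000 Ft × 17% = 22,270 Ft

22,270 Ft > 4,740 Ft, so the alternative minimum tax is the binding amount.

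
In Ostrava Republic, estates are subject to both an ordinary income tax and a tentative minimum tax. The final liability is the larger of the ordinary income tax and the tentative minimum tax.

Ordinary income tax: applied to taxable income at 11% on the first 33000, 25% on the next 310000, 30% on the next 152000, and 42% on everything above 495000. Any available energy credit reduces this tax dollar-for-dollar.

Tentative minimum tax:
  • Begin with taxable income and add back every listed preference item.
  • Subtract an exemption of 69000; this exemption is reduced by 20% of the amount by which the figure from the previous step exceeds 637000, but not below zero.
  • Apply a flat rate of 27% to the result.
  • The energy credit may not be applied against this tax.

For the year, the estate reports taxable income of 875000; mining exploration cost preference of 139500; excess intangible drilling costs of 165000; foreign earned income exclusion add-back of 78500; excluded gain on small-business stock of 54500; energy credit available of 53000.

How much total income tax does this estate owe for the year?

Ordinary income tax:
  33000 × 11% = 3630
  310000 × 25% = 77500
  152000 × 30% = 45600
  380000 × 42% = 159600
  → 286330
  Less energy credit 53000 → 233330

Tentative minimum tax:
  Adjusted income: 875000 + 139500 + 165000 + 78500 + 54500 = 1312500
  Exemption: 20% × (1312500 − 637000) = 135100 ≥ 69000, so the exemption is fully phased out
  Base: 1312500 − 0 = 1312500
  1312500 × 27% = 354375

354375 > 233330, so the tentative minimum tax is the binding amount.

354375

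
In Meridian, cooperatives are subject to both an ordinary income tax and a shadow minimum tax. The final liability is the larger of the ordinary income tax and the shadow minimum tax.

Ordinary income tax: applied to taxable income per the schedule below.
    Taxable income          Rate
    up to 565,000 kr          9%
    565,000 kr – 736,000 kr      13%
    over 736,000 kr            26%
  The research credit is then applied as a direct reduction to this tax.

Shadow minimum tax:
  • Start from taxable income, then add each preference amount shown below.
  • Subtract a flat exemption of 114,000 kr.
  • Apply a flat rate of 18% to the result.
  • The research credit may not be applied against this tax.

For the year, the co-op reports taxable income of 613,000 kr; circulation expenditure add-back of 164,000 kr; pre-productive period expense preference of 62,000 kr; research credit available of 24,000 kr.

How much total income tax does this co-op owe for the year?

130,500 kr

Ordinary income tax:
  565,000 kr × 9% = 50,850 kr
  48,000 kr × 13% = 6,240 kr
  → 57,090 kr
  Less research credit 24,000 kr → 33,090 kr

Shadow minimum tax:
  Adjusted income: 613,000 kr + 164,000 kr + 62,000 kr = 839,000 kr
  Less exemption 114,000 kr → base 725,000 kr
  725,000 kr × 18% = 130,500 kr

130,500 kr > 33,090 kr, so the shadow minimum tax is the binding amount.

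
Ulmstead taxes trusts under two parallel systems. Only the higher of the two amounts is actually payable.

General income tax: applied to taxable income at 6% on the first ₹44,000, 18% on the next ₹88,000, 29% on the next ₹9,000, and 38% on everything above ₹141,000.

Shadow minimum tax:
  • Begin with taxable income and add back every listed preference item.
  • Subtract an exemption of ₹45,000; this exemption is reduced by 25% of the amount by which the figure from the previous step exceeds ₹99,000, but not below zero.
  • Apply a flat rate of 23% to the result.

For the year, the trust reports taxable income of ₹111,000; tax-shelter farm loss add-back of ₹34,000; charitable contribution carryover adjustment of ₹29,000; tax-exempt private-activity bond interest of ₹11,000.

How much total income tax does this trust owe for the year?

₹37,145

General income tax:
  ₹44,000 × 6% = ₹2,640
  ₹67,000 × 18% = ₹12,060
  → ₹14,700

Shadow minimum tax:
  Adjusted income: ₹111,000 + ₹34,000 + ₹29,000 + ₹11,000 = ₹185,000
  Exemption: ₹45,000 − 25% × (₹185,000 − ₹99,000) = ₹45,000 − ₹21,500 = ₹23,500
  Base: ₹185,000 − ₹23,500 = ₹161,500
  ₹161,500 × 23% = ₹37,145

₹37,145 > ₹14,700, so the shadow minimum tax is the binding amount.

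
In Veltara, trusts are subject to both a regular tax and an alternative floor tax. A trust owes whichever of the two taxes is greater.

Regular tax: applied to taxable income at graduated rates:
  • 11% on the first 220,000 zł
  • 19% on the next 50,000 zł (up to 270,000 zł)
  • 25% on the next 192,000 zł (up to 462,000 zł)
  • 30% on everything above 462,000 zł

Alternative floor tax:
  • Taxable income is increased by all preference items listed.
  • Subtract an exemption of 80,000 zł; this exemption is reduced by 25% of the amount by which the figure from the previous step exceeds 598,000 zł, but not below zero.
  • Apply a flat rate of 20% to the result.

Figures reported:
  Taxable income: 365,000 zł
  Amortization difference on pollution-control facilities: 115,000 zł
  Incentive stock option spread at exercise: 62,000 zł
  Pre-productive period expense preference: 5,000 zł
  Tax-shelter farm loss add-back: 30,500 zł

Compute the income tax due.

99,500 zł

Alternative floor tax:
  Adjusted income: 365,000 zł + 115,000 zł + 62,000 zł + 5,000 zł + 30,500 zł = 577,500 zł
  Exemption: 577,500 zł ≤ 598,000 zł, so full 80,000 zł applies
  Base: 577,500 zł − 80,000 zł = 497,500 zł
  497,500 zł × 20% = 99,500 zł

Regular tax:
  220,000 zł × 11% = 24,200 zł
  50,000 zł × 19% = 9,500 zł
  95,000 zł × 25% = 23,750 zł
  → 57,450 zł

99,500 zł > 57,450 zł, so the alternative floor tax is the binding amount.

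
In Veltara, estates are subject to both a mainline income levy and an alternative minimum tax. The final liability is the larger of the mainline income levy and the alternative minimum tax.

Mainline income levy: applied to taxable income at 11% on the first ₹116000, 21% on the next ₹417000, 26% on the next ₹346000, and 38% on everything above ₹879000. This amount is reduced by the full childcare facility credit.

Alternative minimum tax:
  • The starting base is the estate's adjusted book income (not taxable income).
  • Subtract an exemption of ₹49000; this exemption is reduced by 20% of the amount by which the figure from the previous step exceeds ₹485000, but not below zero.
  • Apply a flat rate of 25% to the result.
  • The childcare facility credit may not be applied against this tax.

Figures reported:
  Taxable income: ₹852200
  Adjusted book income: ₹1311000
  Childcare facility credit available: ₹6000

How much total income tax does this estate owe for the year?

Mainline income levy:
  ₹116000 × 11% = ₹12760
  ₹417000 × 21% = ₹87570
  ₹319200 × 26% = ₹82992
  → ₹183322
  Less childcare facility credit ₹6000 → ₹177322

Alternative minimum tax:
  Base (adjusted book income): ₹1311000
  Exemption: 20% × (₹1311000 − ₹485000) = ₹165200 ≥ ₹49000, so the exemption is fully phased out
  Base: ₹1311000 − ₹0 = ₹1311000
  ₹1311000 × 25% = ₹327750

₹327750 > ₹177322, so the alternative minimum tax is the binding amount.

₹327750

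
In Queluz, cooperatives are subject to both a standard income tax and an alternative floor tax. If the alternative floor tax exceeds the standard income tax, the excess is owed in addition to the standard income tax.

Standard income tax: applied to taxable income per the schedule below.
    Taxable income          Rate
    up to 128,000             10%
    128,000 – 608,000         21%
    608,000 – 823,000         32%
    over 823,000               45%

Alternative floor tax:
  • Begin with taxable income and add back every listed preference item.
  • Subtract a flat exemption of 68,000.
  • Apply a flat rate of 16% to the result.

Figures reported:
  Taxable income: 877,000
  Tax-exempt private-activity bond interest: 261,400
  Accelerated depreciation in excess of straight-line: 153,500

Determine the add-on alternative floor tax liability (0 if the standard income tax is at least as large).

0

Alternative floor tax:
  Adjusted income: 877,000 + 261,400 + 153,500 = 1,291,900
  Less exemption 68,000 → base 1,223,900
  1,223,900 × 16% = 195,824

Standard income tax:
  128,000 × 10% = 12,800
  480,000 × 21% = 100,800
  215,000 × 32% = 68,800
  54,000 × 45% = 24,300
  → 206,700

195,824 ≤ 206,700, so no add-on is due.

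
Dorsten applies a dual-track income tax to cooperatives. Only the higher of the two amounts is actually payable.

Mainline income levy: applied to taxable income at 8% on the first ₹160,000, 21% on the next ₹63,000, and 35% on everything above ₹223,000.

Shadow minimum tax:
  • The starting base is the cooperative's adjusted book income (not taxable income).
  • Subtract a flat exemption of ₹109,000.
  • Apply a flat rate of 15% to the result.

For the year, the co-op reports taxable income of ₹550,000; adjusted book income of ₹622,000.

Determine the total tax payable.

Mainline income levy:
  ₹160,000 × 8% = ₹12,800
  ₹63,000 × 21% = ₹13,230
  ₹327,000 × 35% = ₹114,450
  → ₹140,480

Shadow minimum tax:
  Base (adjusted book income): ₹622,000
  Less exemption ₹109,000 → base ₹513,000
  ₹513,000 × 15% = ₹76,950

₹140,480 > ₹76,950, so the mainline income levy governs.

₹140,480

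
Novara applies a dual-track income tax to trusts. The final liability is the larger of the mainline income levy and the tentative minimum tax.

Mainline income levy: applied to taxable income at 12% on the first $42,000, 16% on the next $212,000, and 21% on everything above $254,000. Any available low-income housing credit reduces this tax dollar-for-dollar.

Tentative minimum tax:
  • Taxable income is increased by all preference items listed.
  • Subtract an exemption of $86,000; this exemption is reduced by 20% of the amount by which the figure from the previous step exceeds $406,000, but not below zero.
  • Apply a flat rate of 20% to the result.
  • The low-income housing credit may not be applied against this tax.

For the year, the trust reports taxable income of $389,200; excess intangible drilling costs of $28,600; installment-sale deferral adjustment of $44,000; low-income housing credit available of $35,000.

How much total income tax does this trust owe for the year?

Tentative minimum tax:
  Adjusted income: $389,200 + $28,600 + $44,000 = $461,800
  Exemption: $86,000 − 20% × ($461,800 − $406,000) = $86,000 − $11,160 = $74,840
  Base: $461,800 − $74,840 = $386,960
  $386,960 × 20% = $77,392

Mainline income levy:
  $42,000 × 12% = $5,040
  $212,000 × 16% = $33,920
  $135,200 × 21% = $28,392
  → $67,352
  Less low-income housing credit $35,000 → $32,352

$77,392 > $32,352, so the tentative minimum tax is the binding amount.

$77,392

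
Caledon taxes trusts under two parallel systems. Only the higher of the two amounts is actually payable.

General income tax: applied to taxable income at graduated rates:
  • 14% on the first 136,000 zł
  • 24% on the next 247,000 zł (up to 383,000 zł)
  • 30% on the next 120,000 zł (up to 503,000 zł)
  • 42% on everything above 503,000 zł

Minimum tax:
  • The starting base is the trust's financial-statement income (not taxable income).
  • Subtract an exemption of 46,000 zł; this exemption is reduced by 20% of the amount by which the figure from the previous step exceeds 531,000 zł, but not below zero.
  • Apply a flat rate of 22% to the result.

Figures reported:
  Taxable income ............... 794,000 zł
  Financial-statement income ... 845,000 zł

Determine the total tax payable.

236,540 zł

Minimum tax:
  Base (financial-statement income): 845,000 zł
  Exemption: 20% × (845,000 zł − 531,000 zł) = 62,800 zł ≥ 46,000 zł, so the exemption is fully phased out
  Base: 845,000 zł − 0 zł = 845,000 zł
  845,000 zł × 22% = 185,900 zł

General income tax:
  136,000 zł × 14% = 19,040 zł
  247,000 zł × 24% = 59,280 zł
  120,000 zł × 30% = 36,000 zł
  291,000 zł × 42% = 122,220 zł
  → 236,540 zł

236,540 zł > 185,900 zł, so the general income tax governs.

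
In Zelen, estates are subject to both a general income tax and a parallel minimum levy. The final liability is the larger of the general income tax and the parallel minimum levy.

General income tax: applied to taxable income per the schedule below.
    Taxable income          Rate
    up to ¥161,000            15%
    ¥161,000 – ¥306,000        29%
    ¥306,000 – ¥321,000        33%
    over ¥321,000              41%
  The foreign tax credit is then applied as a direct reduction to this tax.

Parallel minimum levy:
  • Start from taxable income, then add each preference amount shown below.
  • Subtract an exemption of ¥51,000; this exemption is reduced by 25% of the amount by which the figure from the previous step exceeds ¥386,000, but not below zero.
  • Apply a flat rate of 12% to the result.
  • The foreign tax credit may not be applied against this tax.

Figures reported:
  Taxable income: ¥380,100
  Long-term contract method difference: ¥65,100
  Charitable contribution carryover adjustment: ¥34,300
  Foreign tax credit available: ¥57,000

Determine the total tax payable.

¥54,225

Parallel minimum levy:
  Adjusted income: ¥380,100 + ¥65,100 + ¥34,300 = ¥479,500
  Exemption: ¥51,000 − 25% × (¥479,500 − ¥386,000) = ¥51,000 − ¥23,375 = ¥27,625
  Base: ¥479,500 − ¥27,625 = ¥451,875
  ¥451,875 × 12% = ¥54,225

General income tax:
  ¥161,000 × 15% = ¥24,150
  ¥145,000 × 29% = ¥42,050
  ¥15,000 × 33% = ¥4,950
  ¥59,100 × 41% = ¥24,231
  → ¥95,381
  Less foreign tax credit ¥57,000 → ¥38,381

¥54,225 > ¥38,381, so the parallel minimum levy is the binding amount.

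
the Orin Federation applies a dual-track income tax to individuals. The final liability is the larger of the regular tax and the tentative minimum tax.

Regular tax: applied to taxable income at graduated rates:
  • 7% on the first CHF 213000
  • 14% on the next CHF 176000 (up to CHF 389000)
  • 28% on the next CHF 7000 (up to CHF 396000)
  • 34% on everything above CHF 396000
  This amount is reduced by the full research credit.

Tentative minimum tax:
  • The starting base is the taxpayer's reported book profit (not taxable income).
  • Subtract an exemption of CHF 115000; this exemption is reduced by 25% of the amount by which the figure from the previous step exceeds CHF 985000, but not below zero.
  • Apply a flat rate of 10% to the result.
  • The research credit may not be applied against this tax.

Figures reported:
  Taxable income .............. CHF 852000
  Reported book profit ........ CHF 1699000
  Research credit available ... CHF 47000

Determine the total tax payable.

CHF 169900

Regular tax:
  CHF 213000 × 7% = CHF 14910
  CHF 176000 × 14% = CHF 24640
  CHF 7000 × 28% = CHF 1960
  CHF 456000 × 34% = CHF 155040
  → CHF 196550
  Less research credit CHF 47000 → CHF 149550

Tentative minimum tax:
  Base (reported book profit): CHF 1699000
  Exemption: 25% × (CHF 1699000 − CHF 985000) = CHF 178500 ≥ CHF 115000, so the exemption is fully phased out
  Base: CHF 1699000 − CHF 0 = CHF 1699000
  CHF 1699000 × 10% = CHF 169900

CHF 169900 > CHF 149550, so the tentative minimum tax is the binding amount.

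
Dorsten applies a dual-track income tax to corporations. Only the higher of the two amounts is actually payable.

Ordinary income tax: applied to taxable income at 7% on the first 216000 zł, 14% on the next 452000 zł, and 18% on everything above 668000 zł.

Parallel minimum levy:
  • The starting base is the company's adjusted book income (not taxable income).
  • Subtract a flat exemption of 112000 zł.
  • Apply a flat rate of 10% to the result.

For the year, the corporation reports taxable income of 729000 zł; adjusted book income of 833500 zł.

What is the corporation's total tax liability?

Parallel minimum levy:
  Base (adjusted book income): 833500 zł
  Less exemption 112000 zł → base 721500 zł
  721500 zł × 10% = 72150 zł

Ordinary income tax:
  216000 zł × 7% = 15120 zł
  452000 zł × 14% = 63280 zł
  61000 zł × 18% = 10980 zł
  → 89380 zł

89380 zł > 72150 zł, so the ordinary income tax governs.

89380 zł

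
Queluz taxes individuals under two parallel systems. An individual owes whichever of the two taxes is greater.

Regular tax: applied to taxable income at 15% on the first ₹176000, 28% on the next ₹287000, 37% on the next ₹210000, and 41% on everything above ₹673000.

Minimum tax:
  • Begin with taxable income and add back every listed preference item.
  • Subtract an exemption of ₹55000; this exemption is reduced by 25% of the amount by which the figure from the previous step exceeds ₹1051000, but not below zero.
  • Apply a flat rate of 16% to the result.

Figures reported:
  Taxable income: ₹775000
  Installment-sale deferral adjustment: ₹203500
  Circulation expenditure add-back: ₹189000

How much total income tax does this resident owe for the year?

Minimum tax:
  Adjusted income: ₹775000 + ₹203500 + ₹189000 = ₹1167500
  Exemption: ₹55000 − 25% × (₹1167500 − ₹1051000) = ₹55000 − ₹29125 = ₹25875
  Base: ₹1167500 − ₹25875 = ₹1141625
  ₹1141625 × 16% = ₹182660

Regular tax:
  ₹176000 × 15% = ₹26400
  ₹287000 × 28% = ₹80360
  ₹210000 × 37% = ₹77700
  ₹102000 × 41% = ₹41820
  → ₹226280

₹226280 > ₹182660, so the regular tax governs.

₹226280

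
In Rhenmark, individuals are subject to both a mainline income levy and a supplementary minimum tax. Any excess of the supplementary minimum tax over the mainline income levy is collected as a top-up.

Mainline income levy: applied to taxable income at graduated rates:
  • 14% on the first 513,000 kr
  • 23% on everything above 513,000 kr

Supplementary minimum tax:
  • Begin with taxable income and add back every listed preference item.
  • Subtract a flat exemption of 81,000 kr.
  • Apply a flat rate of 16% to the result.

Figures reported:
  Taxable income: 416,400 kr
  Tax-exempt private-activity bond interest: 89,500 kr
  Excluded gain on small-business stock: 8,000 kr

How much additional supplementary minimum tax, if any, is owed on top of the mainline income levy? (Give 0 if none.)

10,968 kr

Supplementary minimum tax:
  Adjusted income: 416,400 kr + 89,500 kr + 8,000 kr = 513,900 kr
  Less exemption 81,000 kr → base 432,900 kr
  432,900 kr × 16% = 69,264 kr

Mainline income levy:
  416,400 kr × 14% = 58,296 kr

Excess of supplementary minimum tax over mainline income levy: 69,264 kr − 58,296 kr = 10,968 kr.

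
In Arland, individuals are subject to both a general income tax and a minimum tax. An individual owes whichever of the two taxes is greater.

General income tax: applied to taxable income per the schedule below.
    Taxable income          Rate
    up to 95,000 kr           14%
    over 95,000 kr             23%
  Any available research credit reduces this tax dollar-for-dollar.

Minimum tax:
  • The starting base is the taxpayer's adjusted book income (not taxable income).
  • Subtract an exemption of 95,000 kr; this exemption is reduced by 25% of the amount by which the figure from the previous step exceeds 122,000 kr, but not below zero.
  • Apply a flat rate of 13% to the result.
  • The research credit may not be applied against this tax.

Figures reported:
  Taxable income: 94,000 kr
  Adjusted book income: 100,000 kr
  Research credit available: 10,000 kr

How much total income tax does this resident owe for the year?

General income tax:
  94,000 kr × 14% = 13,160 kr
  Less research credit 10,000 kr → 3,160 kr

Minimum tax:
  Base (adjusted book income): 100,000 kr
  Exemption: 100,000 kr ≤ 122,000 kr, so full 95,000 kr applies
  Base: 100,000 kr − 95,000 kr = 5,000 kr
  5,000 kr × 13% = 650 kr

3,160 kr > 650 kr, so the general income tax governs.

3,160 kr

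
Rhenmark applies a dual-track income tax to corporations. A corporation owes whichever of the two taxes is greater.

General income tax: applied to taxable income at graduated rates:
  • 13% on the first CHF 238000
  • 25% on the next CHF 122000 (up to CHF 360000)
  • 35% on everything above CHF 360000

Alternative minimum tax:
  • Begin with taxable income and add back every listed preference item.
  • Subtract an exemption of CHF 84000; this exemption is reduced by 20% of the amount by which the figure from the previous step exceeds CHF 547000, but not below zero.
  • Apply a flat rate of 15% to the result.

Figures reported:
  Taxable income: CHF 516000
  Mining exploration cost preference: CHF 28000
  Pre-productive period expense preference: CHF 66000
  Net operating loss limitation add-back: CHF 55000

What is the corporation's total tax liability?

CHF 116040

Alternative minimum tax:
  Adjusted income: CHF 516000 + CHF 28000 + CHF 66000 + CHF 55000 = CHF 665000
  Exemption: CHF 84000 − 20% × (CHF 665000 − CHF 547000) = CHF 84000 − CHF 23600 = CHF 60400
  Base: CHF 665000 − CHF 60400 = CHF 604600
  CHF 604600 × 15% = CHF 90690

General income tax:
  CHF 238000 × 13% = CHF 30940
  CHF 122000 × 25% = CHF 30500
  CHF 156000 × 35% = CHF 54600
  → CHF 116040

CHF 116040 > CHF 90690, so the general income tax governs.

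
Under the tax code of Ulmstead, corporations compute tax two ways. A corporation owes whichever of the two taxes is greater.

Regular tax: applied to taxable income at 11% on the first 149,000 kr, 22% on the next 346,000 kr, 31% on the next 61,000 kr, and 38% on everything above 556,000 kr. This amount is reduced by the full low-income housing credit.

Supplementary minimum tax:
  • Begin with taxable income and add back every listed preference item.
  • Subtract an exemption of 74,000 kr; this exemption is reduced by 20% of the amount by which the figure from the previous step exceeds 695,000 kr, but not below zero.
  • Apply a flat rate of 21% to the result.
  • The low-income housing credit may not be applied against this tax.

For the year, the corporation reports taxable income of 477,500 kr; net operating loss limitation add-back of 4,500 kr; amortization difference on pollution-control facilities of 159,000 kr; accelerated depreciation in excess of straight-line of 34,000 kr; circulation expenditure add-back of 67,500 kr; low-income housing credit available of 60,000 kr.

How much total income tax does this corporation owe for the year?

142,380 kr

Supplementary minimum tax:
  Adjusted income: 477,500 kr + 4,500 kr + 159,000 kr + 34,000 kr + 67,500 kr = 742,500 kr
  Exemption: 74,000 kr − 20% × (742,500 kr − 695,000 kr) = 74,000 kr − 9,500 kr = 64,500 kr
  Base: 742,500 kr − 64,500 kr = 678,000 kr
  678,000 kr × 21% = 142,380 kr

Regular tax:
  149,000 kr × 11% = 16,390 kr
  328,500 kr × 22% = 72,270 kr
  → 88,660 kr
  Less low-income housing credit 60,000 kr → 28,660 kr

142,380 kr > 28,660 kr, so the supplementary minimum tax is the binding amount.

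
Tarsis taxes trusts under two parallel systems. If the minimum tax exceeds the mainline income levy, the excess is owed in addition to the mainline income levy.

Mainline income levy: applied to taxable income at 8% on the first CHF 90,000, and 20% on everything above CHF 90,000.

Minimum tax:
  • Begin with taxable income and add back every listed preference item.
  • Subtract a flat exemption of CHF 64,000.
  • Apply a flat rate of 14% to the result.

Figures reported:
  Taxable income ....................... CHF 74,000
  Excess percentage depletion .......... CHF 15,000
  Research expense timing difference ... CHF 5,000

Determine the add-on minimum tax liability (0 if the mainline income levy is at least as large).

CHF 0

Minimum tax:
  Adjusted income: CHF 74,000 + CHF 15,000 + CHF 5,000 = CHF 94,000
  Less exemption CHF 64,000 → base CHF 30,000
  CHF 30,000 × 14% = CHF 4,200

Mainline income levy:
  CHF 74,000 × 8% = CHF 5,920

CHF 4,200 ≤ CHF 5,920, so no add-on is due.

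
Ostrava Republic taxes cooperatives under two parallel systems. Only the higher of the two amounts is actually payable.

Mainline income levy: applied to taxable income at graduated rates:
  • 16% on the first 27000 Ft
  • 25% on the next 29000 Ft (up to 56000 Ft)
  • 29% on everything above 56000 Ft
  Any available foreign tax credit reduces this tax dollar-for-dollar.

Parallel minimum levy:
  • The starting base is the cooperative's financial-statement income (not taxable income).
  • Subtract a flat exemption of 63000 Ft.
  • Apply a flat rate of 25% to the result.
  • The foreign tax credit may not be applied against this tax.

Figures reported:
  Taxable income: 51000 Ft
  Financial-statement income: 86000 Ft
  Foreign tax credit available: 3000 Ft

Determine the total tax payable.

7320 Ft

Mainline income levy:
  27000 Ft × 16% = 4320 Ft
  24000 Ft × 25% = 6000 Ft
  → 10320 Ft
  Less foreign tax credit 3000 Ft → 7320 Ft

Parallel minimum levy:
  Base (financial-statement income): 86000 Ft
  Less exemption 63000 Ft → base 23000 Ft
  23000 Ft × 25% = 5750 Ft

7320 Ft > 5750 Ft, so the mainline income levy governs.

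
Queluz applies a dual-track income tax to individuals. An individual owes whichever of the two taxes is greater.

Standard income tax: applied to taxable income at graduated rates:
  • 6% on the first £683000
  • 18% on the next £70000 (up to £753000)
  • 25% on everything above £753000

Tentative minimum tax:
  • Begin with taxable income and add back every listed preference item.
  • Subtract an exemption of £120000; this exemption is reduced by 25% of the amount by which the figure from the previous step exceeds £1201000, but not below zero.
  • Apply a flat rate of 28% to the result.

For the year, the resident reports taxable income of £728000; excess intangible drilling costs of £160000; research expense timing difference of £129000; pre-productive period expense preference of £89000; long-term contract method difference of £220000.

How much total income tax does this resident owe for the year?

Tentative minimum tax:
  Adjusted income: £728000 + £160000 + £129000 + £89000 + £220000 = £1326000
  Exemption: £120000 − 25% × (£1326000 − £1201000) = £120000 − £31250 = £88750
  Base: £1326000 − £88750 = £1237250
  £1237250 × 28% = £346430

Standard income tax:
  £683000 × 6% = £40980
  £45000 × 18% = £8100
  → £49080

£346430 > £49080, so the tentative minimum tax is the binding amount.

£346430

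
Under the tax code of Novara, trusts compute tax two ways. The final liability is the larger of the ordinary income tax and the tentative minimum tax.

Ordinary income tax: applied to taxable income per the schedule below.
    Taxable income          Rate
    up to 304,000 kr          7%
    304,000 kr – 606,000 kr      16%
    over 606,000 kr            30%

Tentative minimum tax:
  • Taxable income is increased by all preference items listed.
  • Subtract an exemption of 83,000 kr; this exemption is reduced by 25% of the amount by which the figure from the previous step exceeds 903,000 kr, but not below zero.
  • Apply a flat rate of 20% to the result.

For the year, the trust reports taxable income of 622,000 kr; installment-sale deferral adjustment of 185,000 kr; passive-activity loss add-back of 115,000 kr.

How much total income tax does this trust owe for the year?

Ordinary income tax:
  304,000 kr × 7% = 21,280 kr
  302,000 kr × 16% = 48,320 kr
  16,000 kr × 30% = 4,800 kr
  → 74,400 kr

Tentative minimum tax:
  Adjusted income: 622,000 kr + 185,000 kr + 115,000 kr = 922,000 kr
  Exemption: 83,000 kr − 25% × (922,000 kr − 903,000 kr) = 83,000 kr − 4,750 kr = 78,250 kr
  Base: 922,000 kr − 78,250 kr = 843,750 kr
  843,750 kr × 20% = 168,750 kr

168,750 kr > 74,400 kr, so the tentative minimum tax is the binding amount.

168,750 kr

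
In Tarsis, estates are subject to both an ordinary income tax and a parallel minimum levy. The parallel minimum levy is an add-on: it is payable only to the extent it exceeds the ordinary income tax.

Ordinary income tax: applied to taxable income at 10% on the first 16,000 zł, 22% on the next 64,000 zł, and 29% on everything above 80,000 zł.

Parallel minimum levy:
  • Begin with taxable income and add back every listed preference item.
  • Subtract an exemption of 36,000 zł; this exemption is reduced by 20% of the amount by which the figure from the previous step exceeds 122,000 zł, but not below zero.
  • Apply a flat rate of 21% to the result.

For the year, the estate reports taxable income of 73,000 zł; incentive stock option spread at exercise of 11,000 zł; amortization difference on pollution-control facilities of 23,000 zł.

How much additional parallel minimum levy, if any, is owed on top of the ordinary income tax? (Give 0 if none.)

770 zł

Ordinary income tax:
  16,000 zł × 10% = 1,600 zł
  57,000 zł × 22% = 12,540 zł
  → 14,140 zł

Parallel minimum levy:
  Adjusted income: 73,000 zł + 11,000 zł + 23,000 zł = 107,000 zł
  Exemption: 107,000 zł ≤ 122,000 zł, so full 36,000 zł applies
  Base: 107,000 zł − 36,000 zł = 71,000 zł
  71,000 zł × 21% = 14,910 zł

Excess of parallel minimum levy over ordinary income tax: 14,910 zł − 14,140 zł = 770 zł.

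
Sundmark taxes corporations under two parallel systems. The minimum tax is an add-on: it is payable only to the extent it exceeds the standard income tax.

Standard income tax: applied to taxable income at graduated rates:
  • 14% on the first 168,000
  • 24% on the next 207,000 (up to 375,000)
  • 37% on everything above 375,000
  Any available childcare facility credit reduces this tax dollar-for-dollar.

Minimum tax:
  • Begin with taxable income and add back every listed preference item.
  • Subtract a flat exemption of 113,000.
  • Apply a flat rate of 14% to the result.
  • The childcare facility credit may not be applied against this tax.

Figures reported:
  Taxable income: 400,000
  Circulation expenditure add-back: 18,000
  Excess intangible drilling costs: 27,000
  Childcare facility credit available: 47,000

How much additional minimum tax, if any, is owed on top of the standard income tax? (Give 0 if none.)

Standard income tax:
  168,000 × 14% = 23,520
  207,000 × 24% = 49,680
  25,000 × 37% = 9,250
  → 82,450
  Less childcare facility credit 47,000 → 35,450

Minimum tax:
  Adjusted income: 400,000 + 18,000 + 27,000 = 445,000
  Less exemption 113,000 → base 332,000
  332,000 × 14% = 46,480

Excess of minimum tax over standard income tax: 46,480 − 35,450 = 11,030.

11,030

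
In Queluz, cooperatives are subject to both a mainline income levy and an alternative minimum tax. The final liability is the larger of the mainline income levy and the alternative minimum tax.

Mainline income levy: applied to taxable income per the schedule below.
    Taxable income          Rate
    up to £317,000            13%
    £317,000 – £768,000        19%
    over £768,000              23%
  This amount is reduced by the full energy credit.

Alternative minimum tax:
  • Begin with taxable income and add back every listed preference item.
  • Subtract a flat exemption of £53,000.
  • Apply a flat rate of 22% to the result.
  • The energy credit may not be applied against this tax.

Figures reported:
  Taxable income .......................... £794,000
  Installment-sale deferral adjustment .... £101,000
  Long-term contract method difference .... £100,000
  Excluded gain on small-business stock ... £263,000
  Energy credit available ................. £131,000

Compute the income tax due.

£265,100

Mainline income levy:
  £317,000 × 13% = £41,210
  £451,000 × 19% = £85,690
  £26,000 × 23% = £5,980
  → £132,880
  Less energy credit £131,000 → £1,880

Alternative minimum tax:
  Adjusted income: £794,000 + £101,000 + £100,000 + £263,000 = £1,258,000
  Less exemption £53,000 → base £1,205,000
  £1,205,000 × 22% = £265,100

£265,100 > £1,880, so the alternative minimum tax is the binding amount.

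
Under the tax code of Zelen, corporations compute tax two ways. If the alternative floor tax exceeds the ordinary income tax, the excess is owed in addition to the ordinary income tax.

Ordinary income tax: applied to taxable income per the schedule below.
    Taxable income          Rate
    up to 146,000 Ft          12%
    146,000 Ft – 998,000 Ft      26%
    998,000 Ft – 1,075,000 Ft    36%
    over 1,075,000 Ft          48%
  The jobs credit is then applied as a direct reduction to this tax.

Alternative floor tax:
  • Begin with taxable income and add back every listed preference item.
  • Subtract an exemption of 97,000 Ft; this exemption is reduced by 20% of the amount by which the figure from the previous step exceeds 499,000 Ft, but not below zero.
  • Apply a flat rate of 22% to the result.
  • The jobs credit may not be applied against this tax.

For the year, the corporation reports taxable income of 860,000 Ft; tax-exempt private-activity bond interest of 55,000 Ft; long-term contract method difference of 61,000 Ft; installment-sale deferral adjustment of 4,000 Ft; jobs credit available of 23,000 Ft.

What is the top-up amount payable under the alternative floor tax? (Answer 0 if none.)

Ordinary income tax:
  146,000 Ft × 12% = 17,520 Ft
  714,000 Ft × 26% = 185,640 Ft
  → 203,160 Ft
  Less jobs credit 23,000 Ft → 180,160 Ft

Alternative floor tax:
  Adjusted income: 860,000 Ft + 55,000 Ft + 61,000 Ft + 4,000 Ft = 980,000 Ft
  Exemption: 97,000 Ft − 20% × (980,000 Ft − 499,000 Ft) = 97,000 Ft − 96,200 Ft = 800 Ft
  Base: 980,000 Ft − 800 Ft = 979,200 Ft
  979,200 Ft × 22% = 215,424 Ft

Excess of alternative floor tax over ordinary income tax: 215,424 Ft − 180,160 Ft = 35,264 Ft.

35,264 Ft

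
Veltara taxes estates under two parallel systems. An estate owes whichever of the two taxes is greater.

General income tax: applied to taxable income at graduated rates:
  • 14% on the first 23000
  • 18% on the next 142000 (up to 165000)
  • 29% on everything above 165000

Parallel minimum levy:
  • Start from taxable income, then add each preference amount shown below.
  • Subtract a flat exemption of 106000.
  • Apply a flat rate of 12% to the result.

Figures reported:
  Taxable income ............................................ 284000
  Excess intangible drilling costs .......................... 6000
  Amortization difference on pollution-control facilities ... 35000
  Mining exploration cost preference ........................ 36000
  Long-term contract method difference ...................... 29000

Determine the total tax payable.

63290

Parallel minimum levy:
  Adjusted income: 284000 + 6000 + 35000 + 36000 + 29000 = 390000
  Less exemption 106000 → base 284000
  284000 × 12% = 34080

General income tax:
  23000 × 14% = 3220
  142000 × 18% = 25560
  119000 × 29% = 34510
  → 63290

63290 > 34080, so the general income tax governs.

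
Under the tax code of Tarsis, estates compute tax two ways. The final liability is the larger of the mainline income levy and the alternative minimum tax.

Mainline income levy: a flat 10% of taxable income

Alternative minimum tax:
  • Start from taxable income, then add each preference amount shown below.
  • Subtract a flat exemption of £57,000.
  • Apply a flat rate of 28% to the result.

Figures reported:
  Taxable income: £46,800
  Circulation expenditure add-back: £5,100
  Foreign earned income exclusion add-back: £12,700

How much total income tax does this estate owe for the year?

Mainline income levy:
  £46,800 × 10% = £4,680

Alternative minimum tax:
  Adjusted income: £46,800 + £5,100 + £12,700 = £64,600
  Less exemption £57,000 → base £7,600
  £7,600 × 28% = £2,128

£4,680 > £2,128, so the mainline income levy governs.

£4,680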